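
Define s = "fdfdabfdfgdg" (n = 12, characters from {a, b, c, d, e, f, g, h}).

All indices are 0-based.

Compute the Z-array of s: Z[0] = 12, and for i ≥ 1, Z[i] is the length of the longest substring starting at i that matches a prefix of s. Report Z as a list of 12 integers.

[12, 0, 2, 0, 0, 0, 3, 0, 1, 0, 0, 0]

Z[0]=12
i=1: i≥r, start 0; Z[1]=0
i=2: i≥r, start 0; Z[2]=2 grow→box=[2,4)
i=3: min(r-i=1, Z[1]=0)=0; Z[3]=0
i=4: i≥r, start 0; Z[4]=0
i=5: i≥r, start 0; Z[5]=0
i=6: i≥r, start 0; Z[6]=3 grow→box=[6,9)
i=7: min(r-i=2, Z[1]=0)=0; Z[7]=0
i=8: min(r-i=1, Z[2]=2)=1; Z[8]=1
i=9: i≥r, start 0; Z[9]=0
i=10: i≥r, start 0; Z[10]=0
i=11: i≥r, start 0; Z[11]=0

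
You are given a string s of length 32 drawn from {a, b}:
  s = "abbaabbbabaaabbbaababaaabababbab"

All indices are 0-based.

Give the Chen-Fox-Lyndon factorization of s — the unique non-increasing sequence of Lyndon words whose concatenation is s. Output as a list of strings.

["abb", "aabbbab", "aaabbbaabab", "aaabababbab"]

emit factor 1: 'abb' (i=0, period=3)
emit factor 2: 'aabbbab' (i=3, period=7)
emit factor 3: 'aaabbbaabab' (i=10, period=11)
emit factor 4: 'aaabababbab' (i=21, period=11)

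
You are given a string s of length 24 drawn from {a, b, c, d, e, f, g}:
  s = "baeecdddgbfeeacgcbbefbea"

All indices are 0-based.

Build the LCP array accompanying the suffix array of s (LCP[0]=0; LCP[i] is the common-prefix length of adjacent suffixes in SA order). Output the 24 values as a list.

sorted suffixes:
  #0 SA[0]=23  'a'
  #1 SA[1]=13  'acgcbbefbea'
  #2 SA[2]=1  'aeecdddgbfeeacgcbbefbea'
  #3 SA[3]=0  'baeecdddgbfeeacgcbbefbea'
  #4 SA[4]=17  'bbefbea'
  #5 SA[5]=21  'bea'
  #6 SA[6]=18  'befbea'
  #7 SA[7]=9  'bfeeacgcbbefbea'
  #8 SA[8]=16  'cbbefbea'
  #9 SA[9]=4  'cdddgbfeeacgcbbefbea'
  #10 SA[10]=14  'cgcbbefbea'
  #11 SA[11]=5  'dddgbfeeacgcbbefbea'
  #12 SA[12]=6  'ddgbfeeacgcbbefbea'
  #13 SA[13]=7  'dgbfeeacgcbbefbea'
  #14 SA[14]=22  'ea'
  #15 SA[15]=12  'eacgcbbefbea'
  #16 SA[16]=3  'ecdddgbfeeacgcbbefbea'
  #17 SA[17]=11  'eeacgcbbefbea'
  #18 SA[18]=2  'eecdddgbfeeacgcbbefbea'
  #19 SA[19]=19  'efbea'
  #20 SA[20]=20  'fbea'
  #21 SA[21]=10  'feeacgcbbefbea'
  #22 SA[22]=8  'gbfeeacgcbbefbea'
  #23 SA[23]=15  'gcbbefbea'

SA = [23, 13, 1, 0, 17, 21, 18, 9, 16, 4, 14, 5, 6, 7, 22, 12, 3, 11, 2, 19, 20, 10, 8, 15]
i: (SA[i-1],SA[i]) lcp shared
  1: (23,13) 1 'a'
  2: (13,1) 1 'a'
  3: (1,0) 0 ''
  4: (0,17) 1 'b'
  5: (17,21) 1 'b'
  6: (21,18) 2 'be'
  7: (18,9) 1 'b'
  8: (9,16) 0 ''
  9: (16,4) 1 'c'
  10: (4,14) 1 'c'
  11: (14,5) 0 ''
  12: (5,6) 2 'dd'
  13: (6,7) 1 'd'
  14: (7,22) 0 ''
  15: (22,12) 2 'ea'
  16: (12,3) 1 'e'
  17: (3,11) 1 'e'
  18: (11,2) 2 'ee'
  19: (2,19) 1 'e'
  20: (19,20) 0 ''
  21: (20,10) 1 'f'
  22: (10,8) 0 ''
  23: (8,15) 1 'g'

[0, 1, 1, 0, 1, 1, 2, 1, 0, 1, 1, 0, 2, 1, 0, 2, 1, 1, 2, 1, 0, 1, 0, 1]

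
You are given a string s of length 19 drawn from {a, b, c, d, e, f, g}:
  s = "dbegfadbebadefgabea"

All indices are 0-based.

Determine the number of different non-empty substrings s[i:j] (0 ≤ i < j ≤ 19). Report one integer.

rank | idx | suffix
   0 |  18 | a
   1 |  15 | abea
   2 |   5 | adbebadefgabea
   3 |  10 | adefgabea
   4 |   9 | badefgabea
   5 |  16 | bea
   6 |   7 | bebadefgabea
   7 |   1 | begfadbebadefgabea
   8 |   6 | dbebadefgabea
   9 |   0 | dbegfadbebadefgabea
  10 |  11 | defgabea
  11 |  17 | ea
  12 |   8 | ebadefgabea
  13 |  12 | efgabea
  14 |   2 | egfadbebadefgabea
  15 |   4 | fadbebadefgabea
  16 |  13 | fgabea
  17 |  14 | gabea
  18 |   3 | gfadbebadefgabea

SA = [18, 15, 5, 10, 9, 16, 7, 1, 6, 0, 11, 17, 8, 12, 2, 4, 13, 14, 3]
i: (SA[i-1],SA[i]) lcp shared
  1: (18,15) 1 'a'
  2: (15,5) 1 'a'
  3: (5,10) 2 'ad'
  4: (10,9) 0 ''
  5: (9,16) 1 'b'
  6: (16,7) 2 'be'
  7: (7,1) 2 'be'
  8: (1,6) 0 ''
  9: (6,0) 3 'dbe'
  10: (0,11) 1 'd'
  11: (11,17) 0 ''
  12: (17,8) 1 'e'
  13: (8,12) 1 'e'
  14: (12,2) 1 'e'
  15: (2,4) 0 ''
  16: (4,13) 1 'f'
  17: (13,14) 0 ''
  18: (14,3) 1 'g'

n(n+1)/2 = 19·20/2 = 190
Σ LCP = 0 + 1 + 1 + 2 + 0 + 1 + 2 + 2 + 0 + 3 + 1 + 0 + 1 + 1 + 1 + 0 + 1 + 0 + 1 = 18
distinct = 190 − 18 = 172

172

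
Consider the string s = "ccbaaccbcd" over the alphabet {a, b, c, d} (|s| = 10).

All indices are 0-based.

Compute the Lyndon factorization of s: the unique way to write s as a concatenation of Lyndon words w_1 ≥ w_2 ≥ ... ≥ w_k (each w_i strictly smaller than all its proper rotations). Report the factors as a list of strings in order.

["c", "c", "b", "aaccbcd"]

emit factor 1: 'c' (i=0, period=1)
emit factor 2: 'c' (i=1, period=1)
emit factor 3: 'b' (i=2, period=1)
emit factor 4: 'aaccbcd' (i=3, period=7)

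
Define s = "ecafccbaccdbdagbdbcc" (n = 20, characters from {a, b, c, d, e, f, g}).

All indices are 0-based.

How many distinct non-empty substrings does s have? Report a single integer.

sorted suffixes:
  #0 SA[0]=7  'accdbdagbdbcc'
  #1 SA[1]=2  'afccbaccdbdagbdbcc'
  #2 SA[2]=13  'agbdbcc'
  #3 SA[3]=6  'baccdbdagbdbcc'
  #4 SA[4]=17  'bcc'
  #5 SA[5]=11  'bdagbdbcc'
  #6 SA[6]=15  'bdbcc'
  #7 SA[7]=19  'c'
  #8 SA[8]=1  'cafccbaccdbdagbdbcc'
  #9 SA[9]=5  'cbaccdbdagbdbcc'
  #10 SA[10]=18  'cc'
  #11 SA[11]=4  'ccbaccdbdagbdbcc'
  #12 SA[12]=8  'ccdbdagbdbcc'
  #13 SA[13]=9  'cdbdagbdbcc'
  #14 SA[14]=12  'dagbdbcc'
  #15 SA[15]=16  'dbcc'
  #16 SA[16]=10  'dbdagbdbcc'
  #17 SA[17]=0  'ecafccbaccdbdagbdbcc'
  #18 SA[18]=3  'fccbaccdbdagbdbcc'
  #19 SA[19]=14  'gbdbcc'

SA = [7, 2, 13, 6, 17, 11, 15, 19, 1, 5, 18, 4, 8, 9, 12, 16, 10, 0, 3, 14]
[i] adj suffixes → lcp
  [1] 7/2 → 1 ('a')
  [2] 2/13 → 1 ('a')
  [3] 13/6 → 0 ('')
  [4] 6/17 → 1 ('b')
  [5] 17/11 → 1 ('b')
  [6] 11/15 → 2 ('bd')
  [7] 15/19 → 0 ('')
  [8] 19/1 → 1 ('c')
  [9] 1/5 → 1 ('c')
  [10] 5/18 → 1 ('c')
  [11] 18/4 → 2 ('cc')
  [12] 4/8 → 2 ('cc')
  [13] 8/9 → 1 ('c')
  [14] 9/12 → 0 ('')
  [15] 12/16 → 1 ('d')
  [16] 16/10 → 2 ('db')
  [17] 10/0 → 0 ('')
  [18] 0/3 → 0 ('')
  [19] 3/14 → 0 ('')

n(n+1)/2 = 20·21/2 = 210
Σ LCP = 0 + 1 + 1 + 0 + 1 + 1 + 2 + 0 + 1 + 1 + 1 + 2 + 2 + 1 + 0 + 1 + 2 + 0 + 0 + 0 = 17
distinct = 210 − 17 = 193

193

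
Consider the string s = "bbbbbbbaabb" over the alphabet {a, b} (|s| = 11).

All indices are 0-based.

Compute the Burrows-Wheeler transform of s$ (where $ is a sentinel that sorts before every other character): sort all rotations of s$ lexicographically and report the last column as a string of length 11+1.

rank  rotation      last
    0  $bbbbbbbaabb  b
    1  aabb$bbbbbbb  b
    2  abb$bbbbbbba  a
    3  b$bbbbbbbaab  b
    4  baabb$bbbbbb  b
    5  bb$bbbbbbbaa  a
    6  bbaabb$bbbbb  b
    7  bbbaabb$bbbb  b
    8  bbbbaabb$bbb  b
    9  bbbbbaabb$bb  b
   10  bbbbbbaabb$b  b
   11  bbbbbbbaabb$  $

bbabbabbbbb$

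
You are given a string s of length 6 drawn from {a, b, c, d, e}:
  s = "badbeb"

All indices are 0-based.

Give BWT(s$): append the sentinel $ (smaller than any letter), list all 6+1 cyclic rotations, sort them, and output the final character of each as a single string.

bbe$dab

rank  rotation last
    0  $badbeb  b
    1  adbeb$b  b
    2  b$badbe  e
    3  badbeb$  $
    4  beb$bad  d
    5  dbeb$ba  a
    6  eb$badb  b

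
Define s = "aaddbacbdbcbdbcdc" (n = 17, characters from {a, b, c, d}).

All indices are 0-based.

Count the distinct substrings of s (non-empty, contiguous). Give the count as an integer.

rank→(start, suffix):
  0 → (0, 'aaddbacbdbcbdbcdc')
  1 → (5, 'acbdbcbdbcdc')
  2 → (1, 'addbacbdbcbdbcdc')
  3 → (4, 'bacbdbcbdbcdc')
  4 → (9, 'bcbdbcdc')
  5 → (13, 'bcdc')
  6 → (7, 'bdbcbdbcdc')
  7 → (11, 'bdbcdc')
  8 → (16, 'c')
  9 → (6, 'cbdbcbdbcdc')
  10 → (10, 'cbdbcdc')
  11 → (14, 'cdc')
  12 → (3, 'dbacbdbcbdbcdc')
  13 → (8, 'dbcbdbcdc')
  14 → (12, 'dbcdc')
  15 → (15, 'dc')
  16 → (2, 'ddbacbdbcbdbcdc')

SA = [0, 5, 1, 4, 9, 13, 7, 11, 16, 6, 10, 14, 3, 8, 12, 15, 2]
i: (SA[i-1],SA[i]) lcp shared
  1: (0,5) 1 'a'
  2: (5,1) 1 'a'
  3: (1,4) 0 ''
  4: (4,9) 1 'b'
  5: (9,13) 2 'bc'
  6: (13,7) 1 'b'
  7: (7,11) 4 'bdbc'
  8: (11,16) 0 ''
  9: (16,6) 1 'c'
  10: (6,10) 5 'cbdbc'
  11: (10,14) 1 'c'
  12: (14,3) 0 ''
  13: (3,8) 2 'db'
  14: (8,12) 3 'dbc'
  15: (12,15) 1 'd'
  16: (15,2) 1 'd'

n(n+1)/2 = 17·18/2 = 153
Σ LCP = 0 + 1 + 1 + 0 + 1 + 2 + 1 + 4 + 0 + 1 + 5 + 1 + 0 + 2 + 3 + 1 + 1 = 24
distinct = 153 − 24 = 129

129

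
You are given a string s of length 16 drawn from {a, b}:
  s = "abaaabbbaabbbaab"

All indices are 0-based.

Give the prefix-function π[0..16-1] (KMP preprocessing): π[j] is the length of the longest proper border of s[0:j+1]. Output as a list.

π[0] = 0
j=1 s[j]='b': π[1]=0 (border '')
j=2 s[j]='a': π[2]=1 (border 'a')
j=3 s[j]='a': k: 1→0; π[3]=1 (border 'a')
j=4 s[j]='a': k: 1→0; π[4]=1 (border 'a')
j=5 s[j]='b': π[5]=2 (border 'ab')
j=6 s[j]='b': k: 2→0; π[6]=0 (border '')
j=7 s[j]='b': π[7]=0 (border '')
j=8 s[j]='a': π[8]=1 (border 'a')
j=9 s[j]='a': k: 1→0; π[9]=1 (border 'a')
j=10 s[j]='b': π[10]=2 (border 'ab')
j=11 s[j]='b': k: 2→0; π[11]=0 (border '')
j=12 s[j]='b': π[12]=0 (border '')
j=13 s[j]='a': π[13]=1 (border 'a')
j=14 s[j]='a': k: 1→0; π[14]=1 (border 'a')
j=15 s[j]='b': π[15]=2 (border 'ab')

[0, 0, 1, 1, 1, 2, 0, 0, 1, 1, 2, 0, 0, 1, 1, 2]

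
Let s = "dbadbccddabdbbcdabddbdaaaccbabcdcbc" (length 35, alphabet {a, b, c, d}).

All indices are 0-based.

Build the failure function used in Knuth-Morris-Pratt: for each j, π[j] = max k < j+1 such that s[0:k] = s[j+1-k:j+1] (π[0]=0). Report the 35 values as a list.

π[0] = 0
j=1 s[j]='b': π[1]=0 (border '')
j=2 s[j]='a': π[2]=0 (border '')
j=3 s[j]='d': π[3]=1 (border 'd')
j=4 s[j]='b': π[4]=2 (border 'db')
j=5 s[j]='c': k: 2→0; π[5]=0 (border '')
j=6 s[j]='c': π[6]=0 (border '')
j=7 s[j]='d': π[7]=1 (border 'd')
j=8 s[j]='d': k: 1→0; π[8]=1 (border 'd')
j=9 s[j]='a': k: 1→0; π[9]=0 (border '')
j=10 s[j]='b': π[10]=0 (border '')
j=11 s[j]='d': π[11]=1 (border 'd')
j=12 s[j]='b': π[12]=2 (border 'db')
j=13 s[j]='b': k: 2→0; π[13]=0 (border '')
j=14 s[j]='c': π[14]=0 (border '')
j=15 s[j]='d': π[15]=1 (border 'd')
j=16 s[j]='a': k: 1→0; π[16]=0 (border '')
j=17 s[j]='b': π[17]=0 (border '')
j=18 s[j]='d': π[18]=1 (border 'd')
j=19 s[j]='d': k: 1→0; π[19]=1 (border 'd')
j=20 s[j]='b': π[20]=2 (border 'db')
j=21 s[j]='d': k: 2→0; π[21]=1 (border 'd')
j=22 s[j]='a': k: 1→0; π[22]=0 (border '')
j=23 s[j]='a': π[23]=0 (border '')
j=24 s[j]='a': π[24]=0 (border '')
j=25 s[j]='c': π[25]=0 (border '')
j=26 s[j]='c': π[26]=0 (border '')
j=27 s[j]='b': π[27]=0 (border '')
j=28 s[j]='a': π[28]=0 (border '')
j=29 s[j]='b': π[29]=0 (border '')
j=30 s[j]='c': π[30]=0 (border '')
j=31 s[j]='d': π[31]=1 (border 'd')
j=32 s[j]='c': k: 1→0; π[32]=0 (border '')
j=33 s[j]='b': π[33]=0 (border '')
j=34 s[j]='c': π[34]=0 (border '')

[0, 0, 0, 1, 2, 0, 0, 1, 1, 0, 0, 1, 2, 0, 0, 1, 0, 0, 1, 1, 2, 1, 0, 0, 0, 0, 0, 0, 0, 0, 0, 1, 0, 0, 0]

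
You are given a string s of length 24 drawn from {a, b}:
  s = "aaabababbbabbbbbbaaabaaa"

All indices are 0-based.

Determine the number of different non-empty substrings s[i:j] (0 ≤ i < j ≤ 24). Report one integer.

sorted suffixes:
  #0 SA[0]=23  'a'
  #1 SA[1]=22  'aa'
  #2 SA[2]=21  'aaa'
  #3 SA[3]=17  'aaabaaa'
  #4 SA[4]=0  'aaabababbbabbbbbbaaabaaa'
  #5 SA[5]=18  'aabaaa'
  #6 SA[6]=1  'aabababbbabbbbbbaaabaaa'
  #7 SA[7]=19  'abaaa'
  #8 SA[8]=2  'abababbbabbbbbbaaabaaa'
  #9 SA[9]=4  'ababbbabbbbbbaaabaaa'
  #10 SA[10]=6  'abbbabbbbbbaaabaaa'
  #11 SA[11]=10  'abbbbbbaaabaaa'
  #12 SA[12]=20  'baaa'
  #13 SA[13]=16  'baaabaaa'
  #14 SA[14]=3  'bababbbabbbbbbaaabaaa'
  #15 SA[15]=5  'babbbabbbbbbaaabaaa'
  #16 SA[16]=9  'babbbbbbaaabaaa'
  #17 SA[17]=15  'bbaaabaaa'
  #18 SA[18]=8  'bbabbbbbbaaabaaa'
  #19 SA[19]=14  'bbbaaabaaa'
  #20 SA[20]=7  'bbbabbbbbbaaabaaa'
  #21 SA[21]=13  'bbbbaaabaaa'
  #22 SA[22]=12  'bbbbbaaabaaa'
  #23 SA[23]=11  'bbbbbbaaabaaa'

SA = [23, 22, 21, 17, 0, 18, 1, 19, 2, 4, 6, 10, 20, 16, 3, 5, 9, 15, 8, 14, 7, 13, 12, 11]
i: (SA[i-1],SA[i]) lcp shared
  1: (23,22) 1 'a'
  2: (22,21) 2 'aa'
  3: (21,17) 3 'aaa'
  4: (17,0) 5 'aaaba'
  5: (0,18) 2 'aa'
  6: (18,1) 4 'aaba'
  7: (1,19) 1 'a'
  8: (19,2) 3 'aba'
  9: (2,4) 4 'abab'
  10: (4,6) 2 'ab'
  11: (6,10) 4 'abbb'
  12: (10,20) 0 ''
  13: (20,16) 4 'baaa'
  14: (16,3) 2 'ba'
  15: (3,5) 3 'bab'
  16: (5,9) 5 'babbb'
  17: (9,15) 1 'b'
  18: (15,8) 3 'bba'
  19: (8,14) 2 'bb'
  20: (14,7) 4 'bbba'
  21: (7,13) 3 'bbb'
  22: (13,12) 4 'bbbb'
  23: (12,11) 5 'bbbbb'

n(n+1)/2 = 24·25/2 = 300
Σ LCP = 0 + 1 + 2 + 3 + 5 + 2 + 4 + 1 + 3 + 4 + 2 + 4 + 0 + 4 + 2 + 3 + 5 + 1 + 3 + 2 + 4 + 3 + 4 + 5 = 67
distinct = 300 − 67 = 233

233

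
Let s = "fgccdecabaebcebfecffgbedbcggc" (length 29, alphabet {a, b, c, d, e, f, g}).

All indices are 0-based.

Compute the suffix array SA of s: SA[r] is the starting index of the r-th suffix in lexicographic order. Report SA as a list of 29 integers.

rank→(start, suffix):
  0 → (7, 'abaebcebfecffgbedbcggc')
  1 → (9, 'aebcebfecffgbedbcggc')
  2 → (8, 'baebcebfecffgbedbcggc')
  3 → (11, 'bcebfecffgbedbcggc')
  4 → (24, 'bcggc')
  5 → (21, 'bedbcggc')
  6 → (14, 'bfecffgbedbcggc')
  7 → (28, 'c')
  8 → (6, 'cabaebcebfecffgbedbcggc')
  9 → (2, 'ccdecabaebcebfecffgbedbcggc')
  10 → (3, 'cdecabaebcebfecffgbedbcggc')
  11 → (12, 'cebfecffgbedbcggc')
  12 → (17, 'cffgbedbcggc')
  13 → (25, 'cggc')
  14 → (23, 'dbcggc')
  15 → (4, 'decabaebcebfecffgbedbcggc')
  16 → (10, 'ebcebfecffgbedbcggc')
  17 → (13, 'ebfecffgbedbcggc')
  18 → (5, 'ecabaebcebfecffgbedbcggc')
  19 → (16, 'ecffgbedbcggc')
  20 → (22, 'edbcggc')
  21 → (15, 'fecffgbedbcggc')
  22 → (18, 'ffgbedbcggc')
  23 → (19, 'fgbedbcggc')
  24 → (0, 'fgccdecabaebcebfecffgbedbcggc')
  25 → (20, 'gbedbcggc')
  26 → (27, 'gc')
  27 → (1, 'gccdecabaebcebfecffgbedbcggc')
  28 → (26, 'ggc')

[7, 9, 8, 11, 24, 21, 14, 28, 6, 2, 3, 12, 17, 25, 23, 4, 10, 13, 5, 16, 22, 15, 18, 19, 0, 20, 27, 1, 26]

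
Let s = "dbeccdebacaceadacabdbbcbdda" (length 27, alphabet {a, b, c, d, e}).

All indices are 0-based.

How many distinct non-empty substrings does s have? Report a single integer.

349

rank | idx | suffix
   0 |  26 | a
   1 |  17 | abdbbcbdda
   2 |  15 | acabdbbcbdda
   3 |   8 | acaceadacabdbbcbdda
   4 |  10 | aceadacabdbbcbdda
   5 |  13 | adacabdbbcbdda
   6 |   7 | bacaceadacabdbbcbdda
   7 |  20 | bbcbdda
   8 |  21 | bcbdda
   9 |  18 | bdbbcbdda
  10 |  23 | bdda
  11 |   1 | beccdebacaceadacabdbbcbdda
  12 |  16 | cabdbbcbdda
  13 |   9 | caceadacabdbbcbdda
  14 |  22 | cbdda
  15 |   3 | ccdebacaceadacabdbbcbdda
  16 |   4 | cdebacaceadacabdbbcbdda
  17 |  11 | ceadacabdbbcbdda
  18 |  25 | da
  19 |  14 | dacabdbbcbdda
  20 |  19 | dbbcbdda
  21 |   0 | dbeccdebacaceadacabdbbcbdda
  22 |  24 | dda
  23 |   5 | debacaceadacabdbbcbdda
  24 |  12 | eadacabdbbcbdda
  25 |   6 | ebacaceadacabdbbcbdda
  26 |   2 | eccdebacaceadacabdbbcbdda

SA = [26, 17, 15, 8, 10, 13, 7, 20, 21, 18, 23, 1, 16, 9, 22, 3, 4, 11, 25, 14, 19, 0, 24, 5, 12, 6, 2]
i: (SA[i-1],SA[i]) lcp shared
  1: (26,17) 1 'a'
  2: (17,15) 1 'a'
  3: (15,8) 3 'aca'
  4: (8,10) 2 'ac'
  5: (10,13) 1 'a'
  6: (13,7) 0 ''
  7: (7,20) 1 'b'
  8: (20,21) 1 'b'
  9: (21,18) 1 'b'
  10: (18,23) 2 'bd'
  11: (23,1) 1 'b'
  12: (1,16) 0 ''
  13: (16,9) 2 'ca'
  14: (9,22) 1 'c'
  15: (22,3) 1 'c'
  16: (3,4) 1 'c'
  17: (4,11) 1 'c'
  18: (11,25) 0 ''
  19: (25,14) 2 'da'
  20: (14,19) 1 'd'
  21: (19,0) 2 'db'
  22: (0,24) 1 'd'
  23: (24,5) 1 'd'
  24: (5,12) 0 ''
  25: (12,6) 1 'e'
  26: (6,2) 1 'e'

n(n+1)/2 = 27·28/2 = 378
Σ LCP = 0 + 1 + 1 + 3 + 2 + 1 + 0 + 1 + 1 + 1 + 2 + 1 + 0 + 2 + 1 + 1 + 1 + 1 + 0 + 2 + 1 + 2 + 1 + 1 + 0 + 1 + 1 = 29
distinct = 378 − 29 = 349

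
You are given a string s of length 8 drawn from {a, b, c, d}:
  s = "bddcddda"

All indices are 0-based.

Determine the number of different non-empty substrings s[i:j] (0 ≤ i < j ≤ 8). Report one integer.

sorted suffixes:
  #0 SA[0]=7  'a'
  #1 SA[1]=0  'bddcddda'
  #2 SA[2]=3  'cddda'
  #3 SA[3]=6  'da'
  #4 SA[4]=2  'dcddda'
  #5 SA[5]=5  'dda'
  #6 SA[6]=1  'ddcddda'
  #7 SA[7]=4  'ddda'

SA = [7, 0, 3, 6, 2, 5, 1, 4]
i: (SA[i-1],SA[i]) lcp shared
  1: (7,0) 0 ''
  2: (0,3) 0 ''
  3: (3,6) 0 ''
  4: (6,2) 1 'd'
  5: (2,5) 1 'd'
  6: (5,1) 2 'dd'
  7: (1,4) 2 'dd'

n(n+1)/2 = 8·9/2 = 36
Σ LCP = 0 + 0 + 0 + 0 + 1 + 1 + 2 + 2 = 6
distinct = 36 − 6 = 30

30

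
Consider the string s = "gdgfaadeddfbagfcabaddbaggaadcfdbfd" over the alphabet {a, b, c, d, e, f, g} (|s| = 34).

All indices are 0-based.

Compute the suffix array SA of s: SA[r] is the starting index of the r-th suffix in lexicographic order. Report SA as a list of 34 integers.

[25, 4, 16, 26, 18, 5, 12, 22, 17, 11, 21, 31, 15, 28, 33, 20, 30, 27, 19, 8, 6, 9, 1, 7, 3, 10, 14, 32, 29, 24, 0, 2, 13, 23]

sorted suffixes:
  #0 SA[0]=25  'aadcfdbfd'
  #1 SA[1]=4  'aadeddfbagfcabaddbaggaadcfdbfd'
  #2 SA[2]=16  'abaddbaggaadcfdbfd'
  #3 SA[3]=26  'adcfdbfd'
  #4 SA[4]=18  'addbaggaadcfdbfd'
  #5 SA[5]=5  'adeddfbagfcabaddbaggaadcfdbfd'
  #6 SA[6]=12  'agfcabaddbaggaadcfdbfd'
  #7 SA[7]=22  'aggaadcfdbfd'
  #8 SA[8]=17  'baddbaggaadcfdbfd'
  #9 SA[9]=11  'bagfcabaddbaggaadcfdbfd'
  #10 SA[10]=21  'baggaadcfdbfd'
  #11 SA[11]=31  'bfd'
  #12 SA[12]=15  'cabaddbaggaadcfdbfd'
  #13 SA[13]=28  'cfdbfd'
  #14 SA[14]=33  'd'
  #15 SA[15]=20  'dbaggaadcfdbfd'
  #16 SA[16]=30  'dbfd'
  #17 SA[17]=27  'dcfdbfd'
  #18 SA[18]=19  'ddbaggaadcfdbfd'
  #19 SA[19]=8  'ddfbagfcabaddbaggaadcfdbfd'
  #20 SA[20]=6  'deddfbagfcabaddbaggaadcfdbfd'
  #21 SA[21]=9  'dfbagfcabaddbaggaadcfdbfd'
  #22 SA[22]=1  'dgfaadeddfbagfcabaddbaggaadcfdbfd'
  #23 SA[23]=7  'eddfbagfcabaddbaggaadcfdbfd'
  #24 SA[24]=3  'faadeddfbagfcabaddbaggaadcfdbfd'
  #25 SA[25]=10  'fbagfcabaddbaggaadcfdbfd'
  #26 SA[26]=14  'fcabaddbaggaadcfdbfd'
  #27 SA[27]=32  'fd'
  #28 SA[28]=29  'fdbfd'
  #29 SA[29]=24  'gaadcfdbfd'
  #30 SA[30]=0  'gdgfaadeddfbagfcabaddbaggaadcfdbfd'
  #31 SA[31]=2  'gfaadeddfbagfcabaddbaggaadcfdbfd'
  #32 SA[32]=13  'gfcabaddbaggaadcfdbfd'
  #33 SA[33]=23  'ggaadcfdbfd'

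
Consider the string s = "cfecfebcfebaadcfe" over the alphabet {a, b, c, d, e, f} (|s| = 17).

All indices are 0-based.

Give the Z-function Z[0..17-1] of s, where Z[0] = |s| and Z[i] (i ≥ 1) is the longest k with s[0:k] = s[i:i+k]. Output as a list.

Z[0]=17
i=1: i≥r, start 0; Z[1]=0
i=2: i≥r, start 0; Z[2]=0
i=3: i≥r, start 0; Z[3]=3 scan→box=[3,6)
i=4: min(r-i=2, Z[1]=0)=0; Z[4]=0
i=5: min(r-i=1, Z[2]=0)=0; Z[5]=0
i=6: i≥r, start 0; Z[6]=0
i=7: i≥r, start 0; Z[7]=3 scan→box=[7,10)
i=8: min(r-i=2, Z[1]=0)=0; Z[8]=0
i=9: min(r-i=1, Z[2]=0)=0; Z[9]=0
i=10: i≥r, start 0; Z[10]=0
i=11: i≥r, start 0; Z[11]=0
i=12: i≥r, start 0; Z[12]=0
i=13: i≥r, start 0; Z[13]=0
i=14: i≥r, start 0; Z[14]=3 scan→box=[14,17)
i=15: min(r-i=2, Z[1]=0)=0; Z[15]=0
i=16: min(r-i=1, Z[2]=0)=0; Z[16]=0

[17, 0, 0, 3, 0, 0, 0, 3, 0, 0, 0, 0, 0, 0, 3, 0, 0]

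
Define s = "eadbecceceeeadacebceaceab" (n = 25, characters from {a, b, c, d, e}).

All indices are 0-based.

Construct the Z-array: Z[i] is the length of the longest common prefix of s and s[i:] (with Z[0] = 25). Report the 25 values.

[25, 0, 0, 0, 1, 0, 0, 1, 0, 1, 1, 3, 0, 0, 0, 0, 1, 0, 0, 2, 0, 0, 2, 0, 0]

Z[0]=25
i=1: fresh scan; Z[1]=0
i=2: fresh scan; Z[2]=0
i=3: fresh scan; Z[3]=0
i=4: fresh scan; Z[4]=1 extend→box=[4,5)
i=5: fresh scan; Z[5]=0
i=6: fresh scan; Z[6]=0
i=7: fresh scan; Z[7]=1 extend→box=[7,8)
i=8: fresh scan; Z[8]=0
i=9: fresh scan; Z[9]=1 extend→box=[9,10)
i=10: fresh scan; Z[10]=1 extend→box=[10,11)
i=11: fresh scan; Z[11]=3 extend→box=[11,14)
i=12: min(r-i=2, Z[1]=0)=0; Z[12]=0
i=13: min(r-i=1, Z[2]=0)=0; Z[13]=0
i=14: fresh scan; Z[14]=0
i=15: fresh scan; Z[15]=0
i=16: fresh scan; Z[16]=1 extend→box=[16,17)
i=17: fresh scan; Z[17]=0
i=18: fresh scan; Z[18]=0
i=19: fresh scan; Z[19]=2 extend→box=[19,21)
i=20: min(r-i=1, Z[1]=0)=0; Z[20]=0
i=21: fresh scan; Z[21]=0
i=22: fresh scan; Z[22]=2 extend→box=[22,24)
i=23: min(r-i=1, Z[1]=0)=0; Z[23]=0
i=24: fresh scan; Z[24]=0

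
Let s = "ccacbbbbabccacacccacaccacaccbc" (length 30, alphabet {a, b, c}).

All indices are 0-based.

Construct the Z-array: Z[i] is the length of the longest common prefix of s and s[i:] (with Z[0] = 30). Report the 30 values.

Z[0]=30
i=1: fresh scan; Z[1]=1 grow→box=[1,2)
i=2: fresh scan; Z[2]=0
i=3: fresh scan; Z[3]=1 grow→box=[3,4)
i=4: fresh scan; Z[4]=0
i=5: fresh scan; Z[5]=0
i=6: fresh scan; Z[6]=0
i=7: fresh scan; Z[7]=0
i=8: fresh scan; Z[8]=0
i=9: fresh scan; Z[9]=0
i=10: fresh scan; Z[10]=4 grow→box=[10,14)
i=11: min(r-i=3, Z[1]=1)=1; Z[11]=1
i=12: min(r-i=2, Z[2]=0)=0; Z[12]=0
i=13: min(r-i=1, Z[3]=1)=1; Z[13]=1
i=14: fresh scan; Z[14]=0
i=15: fresh scan; Z[15]=2 grow→box=[15,17)
i=16: min(r-i=1, Z[1]=1)=1; Z[16]=4 grow→box=[16,20)
i=17: min(r-i=3, Z[1]=1)=1; Z[17]=1
i=18: min(r-i=2, Z[2]=0)=0; Z[18]=0
i=19: min(r-i=1, Z[3]=1)=1; Z[19]=1
i=20: fresh scan; Z[20]=0
i=21: fresh scan; Z[21]=4 grow→box=[21,25)
i=22: min(r-i=3, Z[1]=1)=1; Z[22]=1
i=23: min(r-i=2, Z[2]=0)=0; Z[23]=0
i=24: min(r-i=1, Z[3]=1)=1; Z[24]=1
i=25: fresh scan; Z[25]=0
i=26: fresh scan; Z[26]=2 grow→box=[26,28)
i=27: min(r-i=1, Z[1]=1)=1; Z[27]=1
i=28: fresh scan; Z[28]=0
i=29: fresh scan; Z[29]=1 grow→box=[29,30)

[30, 1, 0, 1, 0, 0, 0, 0, 0, 0, 4, 1, 0, 1, 0, 2, 4, 1, 0, 1, 0, 4, 1, 0, 1, 0, 2, 1, 0, 1]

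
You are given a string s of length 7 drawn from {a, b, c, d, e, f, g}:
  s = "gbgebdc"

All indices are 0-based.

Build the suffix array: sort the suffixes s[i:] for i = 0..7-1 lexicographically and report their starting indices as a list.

rank→(start, suffix):
  0 → (4, 'bdc')
  1 → (1, 'bgebdc')
  2 → (6, 'c')
  3 → (5, 'dc')
  4 → (3, 'ebdc')
  5 → (0, 'gbgebdc')
  6 → (2, 'gebdc')

[4, 1, 6, 5, 3, 0, 2]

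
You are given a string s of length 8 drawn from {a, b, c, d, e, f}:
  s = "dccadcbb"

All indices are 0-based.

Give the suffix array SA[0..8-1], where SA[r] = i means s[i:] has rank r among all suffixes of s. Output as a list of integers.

[3, 7, 6, 2, 5, 1, 4, 0]

sorted suffixes:
  #0 SA[0]=3  'adcbb'
  #1 SA[1]=7  'b'
  #2 SA[2]=6  'bb'
  #3 SA[3]=2  'cadcbb'
  #4 SA[4]=5  'cbb'
  #5 SA[5]=1  'ccadcbb'
  #6 SA[6]=4  'dcbb'
  #7 SA[7]=0  'dccadcbb'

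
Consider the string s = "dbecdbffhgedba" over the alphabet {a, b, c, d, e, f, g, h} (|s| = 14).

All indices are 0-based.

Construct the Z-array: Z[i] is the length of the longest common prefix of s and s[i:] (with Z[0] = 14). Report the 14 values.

Z[0]=14
i=1: fresh scan; Z[1]=0
i=2: fresh scan; Z[2]=0
i=3: fresh scan; Z[3]=0
i=4: fresh scan; Z[4]=2 extend→box=[4,6)
i=5: min(r-i=1, Z[1]=0)=0; Z[5]=0
i=6: fresh scan; Z[6]=0
i=7: fresh scan; Z[7]=0
i=8: fresh scan; Z[8]=0
i=9: fresh scan; Z[9]=0
i=10: fresh scan; Z[10]=0
i=11: fresh scan; Z[11]=2 extend→box=[11,13)
i=12: min(r-i=1, Z[1]=0)=0; Z[12]=0
i=13: fresh scan; Z[13]=0

[14, 0, 0, 0, 2, 0, 0, 0, 0, 0, 0, 2, 0, 0]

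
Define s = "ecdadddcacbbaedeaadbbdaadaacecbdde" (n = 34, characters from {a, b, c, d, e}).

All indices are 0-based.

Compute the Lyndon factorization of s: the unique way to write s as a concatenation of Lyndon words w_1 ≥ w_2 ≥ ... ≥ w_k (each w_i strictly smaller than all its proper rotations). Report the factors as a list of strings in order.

emit factor 1: 'e' (i=0, period=1)
emit factor 2: 'cd' (i=1, period=2)
emit factor 3: 'adddc' (i=3, period=5)
emit factor 4: 'acbbaede' (i=8, period=8)
emit factor 5: 'aadbbd' (i=16, period=6)
emit factor 6: 'aad' (i=22, period=3)
emit factor 7: 'aacecbdde' (i=25, period=9)

["e", "cd", "adddc", "acbbaede", "aadbbd", "aad", "aacecbdde"]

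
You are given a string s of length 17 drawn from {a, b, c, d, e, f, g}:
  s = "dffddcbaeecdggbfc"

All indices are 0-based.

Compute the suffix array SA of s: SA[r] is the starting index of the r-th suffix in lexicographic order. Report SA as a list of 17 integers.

[7, 6, 14, 16, 5, 10, 4, 3, 0, 11, 9, 8, 15, 2, 1, 13, 12]

rank→(start, suffix):
  0 → (7, 'aeecdggbfc')
  1 → (6, 'baeecdggbfc')
  2 → (14, 'bfc')
  3 → (16, 'c')
  4 → (5, 'cbaeecdggbfc')
  5 → (10, 'cdggbfc')
  6 → (4, 'dcbaeecdggbfc')
  7 → (3, 'ddcbaeecdggbfc')
  8 → (0, 'dffddcbaeecdggbfc')
  9 → (11, 'dggbfc')
  10 → (9, 'ecdggbfc')
  11 → (8, 'eecdggbfc')
  12 → (15, 'fc')
  13 → (2, 'fddcbaeecdggbfc')
  14 → (1, 'ffddcbaeecdggbfc')
  15 → (13, 'gbfc')
  16 → (12, 'ggbfc')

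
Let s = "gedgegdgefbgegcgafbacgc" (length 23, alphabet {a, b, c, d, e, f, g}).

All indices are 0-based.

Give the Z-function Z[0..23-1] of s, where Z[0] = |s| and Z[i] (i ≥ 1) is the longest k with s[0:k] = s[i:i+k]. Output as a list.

[23, 0, 0, 2, 0, 1, 0, 2, 0, 0, 0, 2, 0, 1, 0, 1, 0, 0, 0, 0, 0, 1, 0]

Z[0]=23
i=1: outside box; Z[1]=0
i=2: outside box; Z[2]=0
i=3: outside box; Z[3]=2 scan→box=[3,5)
i=4: min(r-i=1, Z[1]=0)=0; Z[4]=0
i=5: outside box; Z[5]=1 scan→box=[5,6)
i=6: outside box; Z[6]=0
i=7: outside box; Z[7]=2 scan→box=[7,9)
i=8: min(r-i=1, Z[1]=0)=0; Z[8]=0
i=9: outside box; Z[9]=0
i=10: outside box; Z[10]=0
i=11: outside box; Z[11]=2 scan→box=[11,13)
i=12: min(r-i=1, Z[1]=0)=0; Z[12]=0
i=13: outside box; Z[13]=1 scan→box=[13,14)
i=14: outside box; Z[14]=0
i=15: outside box; Z[15]=1 scan→box=[15,16)
i=16: outside box; Z[16]=0
i=17: outside box; Z[17]=0
i=18: outside box; Z[18]=0
i=19: outside box; Z[19]=0
i=20: outside box; Z[20]=0
i=21: outside box; Z[21]=1 scan→box=[21,22)
i=22: outside box; Z[22]=0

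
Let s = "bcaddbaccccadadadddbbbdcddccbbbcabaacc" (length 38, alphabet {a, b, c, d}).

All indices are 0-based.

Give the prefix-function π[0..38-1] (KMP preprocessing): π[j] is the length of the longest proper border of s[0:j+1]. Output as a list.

π[0] = 0
j=1 s[j]='c': π[1]=0 (border '')
j=2 s[j]='a': π[2]=0 (border '')
j=3 s[j]='d': π[3]=0 (border '')
j=4 s[j]='d': π[4]=0 (border '')
j=5 s[j]='b': π[5]=1 (border 'b')
j=6 s[j]='a': k: 1→0; π[6]=0 (border '')
j=7 s[j]='c': π[7]=0 (border '')
j=8 s[j]='c': π[8]=0 (border '')
j=9 s[j]='c': π[9]=0 (border '')
j=10 s[j]='c': π[10]=0 (border '')
j=11 s[j]='a': π[11]=0 (border '')
j=12 s[j]='d': π[12]=0 (border '')
j=13 s[j]='a': π[13]=0 (border '')
j=14 s[j]='d': π[14]=0 (border '')
j=15 s[j]='a': π[15]=0 (border '')
j=16 s[j]='d': π[16]=0 (border '')
j=17 s[j]='d': π[17]=0 (border '')
j=18 s[j]='d': π[18]=0 (border '')
j=19 s[j]='b': π[19]=1 (border 'b')
j=20 s[j]='b': k: 1→0; π[20]=1 (border 'b')
j=21 s[j]='b': k: 1→0; π[21]=1 (border 'b')
j=22 s[j]='d': k: 1→0; π[22]=0 (border '')
j=23 s[j]='c': π[23]=0 (border '')
j=24 s[j]='d': π[24]=0 (border '')
j=25 s[j]='d': π[25]=0 (border '')
j=26 s[j]='c': π[26]=0 (border '')
j=27 s[j]='c': π[27]=0 (border '')
j=28 s[j]='b': π[28]=1 (border 'b')
j=29 s[j]='b': k: 1→0; π[29]=1 (border 'b')
j=30 s[j]='b': k: 1→0; π[30]=1 (border 'b')
j=31 s[j]='c': π[31]=2 (border 'bc')
j=32 s[j]='a': π[32]=3 (border 'bca')
j=33 s[j]='b': k: 3→0; π[33]=1 (border 'b')
j=34 s[j]='a': k: 1→0; π[34]=0 (border '')
j=35 s[j]='a': π[35]=0 (border '')
j=36 s[j]='c': π[36]=0 (border '')
j=37 s[j]='c': π[37]=0 (border '')

[0, 0, 0, 0, 0, 1, 0, 0, 0, 0, 0, 0, 0, 0, 0, 0, 0, 0, 0, 1, 1, 1, 0, 0, 0, 0, 0, 0, 1, 1, 1, 2, 3, 1, 0, 0, 0, 0]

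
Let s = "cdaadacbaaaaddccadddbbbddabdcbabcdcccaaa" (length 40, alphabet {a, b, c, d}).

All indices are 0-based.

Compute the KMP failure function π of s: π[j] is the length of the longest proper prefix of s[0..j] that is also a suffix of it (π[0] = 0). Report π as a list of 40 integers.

π[0] = 0
j=1 s[j]='d': π[1]=0 (border '')
j=2 s[j]='a': π[2]=0 (border '')
j=3 s[j]='a': π[3]=0 (border '')
j=4 s[j]='d': π[4]=0 (border '')
j=5 s[j]='a': π[5]=0 (border '')
j=6 s[j]='c': π[6]=1 (border 'c')
j=7 s[j]='b': k: 1→0; π[7]=0 (border '')
j=8 s[j]='a': π[8]=0 (border '')
j=9 s[j]='a': π[9]=0 (border '')
j=10 s[j]='a': π[10]=0 (border '')
j=11 s[j]='a': π[11]=0 (border '')
j=12 s[j]='d': π[12]=0 (border '')
j=13 s[j]='d': π[13]=0 (border '')
j=14 s[j]='c': π[14]=1 (border 'c')
j=15 s[j]='c': k: 1→0; π[15]=1 (border 'c')
j=16 s[j]='a': k: 1→0; π[16]=0 (border '')
j=17 s[j]='d': π[17]=0 (border '')
j=18 s[j]='d': π[18]=0 (border '')
j=19 s[j]='d': π[19]=0 (border '')
j=20 s[j]='b': π[20]=0 (border '')
j=21 s[j]='b': π[21]=0 (border '')
j=22 s[j]='b': π[22]=0 (border '')
j=23 s[j]='d': π[23]=0 (border '')
j=24 s[j]='d': π[24]=0 (border '')
j=25 s[j]='a': π[25]=0 (border '')
j=26 s[j]='b': π[26]=0 (border '')
j=27 s[j]='d': π[27]=0 (border '')
j=28 s[j]='c': π[28]=1 (border 'c')
j=29 s[j]='b': k: 1→0; π[29]=0 (border '')
j=30 s[j]='a': π[30]=0 (border '')
j=31 s[j]='b': π[31]=0 (border '')
j=32 s[j]='c': π[32]=1 (border 'c')
j=33 s[j]='d': π[33]=2 (border 'cd')
j=34 s[j]='c': k: 2→0; π[34]=1 (border 'c')
j=35 s[j]='c': k: 1→0; π[35]=1 (border 'c')
j=36 s[j]='c': k: 1→0; π[36]=1 (border 'c')
j=37 s[j]='a': k: 1→0; π[37]=0 (border '')
j=38 s[j]='a': π[38]=0 (border '')
j=39 s[j]='a': π[39]=0 (border '')

[0, 0, 0, 0, 0, 0, 1, 0, 0, 0, 0, 0, 0, 0, 1, 1, 0, 0, 0, 0, 0, 0, 0, 0, 0, 0, 0, 0, 1, 0, 0, 0, 1, 2, 1, 1, 1, 0, 0, 0]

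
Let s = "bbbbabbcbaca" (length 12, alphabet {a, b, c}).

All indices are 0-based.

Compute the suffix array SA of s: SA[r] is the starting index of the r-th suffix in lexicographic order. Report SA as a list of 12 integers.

rank | idx | suffix
   0 |  11 | a
   1 |   4 | abbcbaca
   2 |   9 | aca
   3 |   3 | babbcbaca
   4 |   8 | baca
   5 |   2 | bbabbcbaca
   6 |   1 | bbbabbcbaca
   7 |   0 | bbbbabbcbaca
   8 |   5 | bbcbaca
   9 |   6 | bcbaca
  10 |  10 | ca
  11 |   7 | cbaca

[11, 4, 9, 3, 8, 2, 1, 0, 5, 6, 10, 7]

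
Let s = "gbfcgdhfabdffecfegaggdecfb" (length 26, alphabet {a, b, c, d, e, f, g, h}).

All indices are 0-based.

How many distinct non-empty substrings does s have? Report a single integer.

rank→(start, suffix):
  0 → (8, 'abdffecfegaggdecfb')
  1 → (18, 'aggdecfb')
  2 → (25, 'b')
  3 → (9, 'bdffecfegaggdecfb')
  4 → (1, 'bfcgdhfabdffecfegaggdecfb')
  5 → (23, 'cfb')
  6 → (14, 'cfegaggdecfb')
  7 → (3, 'cgdhfabdffecfegaggdecfb')
  8 → (21, 'decfb')
  9 → (10, 'dffecfegaggdecfb')
  10 → (5, 'dhfabdffecfegaggdecfb')
  11 → (22, 'ecfb')
  12 → (13, 'ecfegaggdecfb')
  13 → (16, 'egaggdecfb')
  14 → (7, 'fabdffecfegaggdecfb')
  15 → (24, 'fb')
  16 → (2, 'fcgdhfabdffecfegaggdecfb')
  17 → (12, 'fecfegaggdecfb')
  18 → (15, 'fegaggdecfb')
  19 → (11, 'ffecfegaggdecfb')
  20 → (17, 'gaggdecfb')
  21 → (0, 'gbfcgdhfabdffecfegaggdecfb')
  22 → (20, 'gdecfb')
  23 → (4, 'gdhfabdffecfegaggdecfb')
  24 → (19, 'ggdecfb')
  25 → (6, 'hfabdffecfegaggdecfb')

SA = [8, 18, 25, 9, 1, 23, 14, 3, 21, 10, 5, 22, 13, 16, 7, 24, 2, 12, 15, 11, 17, 0, 20, 4, 19, 6]
i: (SA[i-1],SA[i]) lcp shared
  1: (8,18) 1 'a'
  2: (18,25) 0 ''
  3: (25,9) 1 'b'
  4: (9,1) 1 'b'
  5: (1,23) 0 ''
  6: (23,14) 2 'cf'
  7: (14,3) 1 'c'
  8: (3,21) 0 ''
  9: (21,10) 1 'd'
  10: (10,5) 1 'd'
  11: (5,22) 0 ''
  12: (22,13) 3 'ecf'
  13: (13,16) 1 'e'
  14: (16,7) 0 ''
  15: (7,24) 1 'f'
  16: (24,2) 1 'f'
  17: (2,12) 1 'f'
  18: (12,15) 2 'fe'
  19: (15,11) 1 'f'
  20: (11,17) 0 ''
  21: (17,0) 1 'g'
  22: (0,20) 1 'g'
  23: (20,4) 2 'gd'
  24: (4,19) 1 'g'
  25: (19,6) 0 ''

n(n+1)/2 = 26·27/2 = 351
Σ LCP = 0 + 1 + 0 + 1 + 1 + 0 + 2 + 1 + 0 + 1 + 1 + 0 + 3 + 1 + 0 + 1 + 1 + 1 + 2 + 1 + 0 + 1 + 1 + 2 + 1 + 0 = 23
distinct = 351 − 23 = 328

328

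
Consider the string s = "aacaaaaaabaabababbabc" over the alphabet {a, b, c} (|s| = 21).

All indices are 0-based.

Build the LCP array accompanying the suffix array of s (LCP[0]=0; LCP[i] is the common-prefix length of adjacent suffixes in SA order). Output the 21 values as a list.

rank→(start, suffix):
  0 → (3, 'aaaaaabaabababbabc')
  1 → (4, 'aaaaabaabababbabc')
  2 → (5, 'aaaabaabababbabc')
  3 → (6, 'aaabaabababbabc')
  4 → (7, 'aabaabababbabc')
  5 → (10, 'aabababbabc')
  6 → (0, 'aacaaaaaabaabababbabc')
  7 → (8, 'abaabababbabc')
  8 → (11, 'abababbabc')
  9 → (13, 'ababbabc')
  10 → (15, 'abbabc')
  11 → (18, 'abc')
  12 → (1, 'acaaaaaabaabababbabc')
  13 → (9, 'baabababbabc')
  14 → (12, 'bababbabc')
  15 → (14, 'babbabc')
  16 → (17, 'babc')
  17 → (16, 'bbabc')
  18 → (19, 'bc')
  19 → (20, 'c')
  20 → (2, 'caaaaaabaabababbabc')

SA = [3, 4, 5, 6, 7, 10, 0, 8, 11, 13, 15, 18, 1, 9, 12, 14, 17, 16, 19, 20, 2]
i: (SA[i-1],SA[i]) lcp shared
  1: (3,4) 5 'aaaaa'
  2: (4,5) 4 'aaaa'
  3: (5,6) 3 'aaa'
  4: (6,7) 2 'aa'
  5: (7,10) 4 'aaba'
  6: (10,0) 2 'aa'
  7: (0,8) 1 'a'
  8: (8,11) 3 'aba'
  9: (11,13) 4 'abab'
  10: (13,15) 2 'ab'
  11: (15,18) 2 'ab'
  12: (18,1) 1 'a'
  13: (1,9) 0 ''
  14: (9,12) 2 'ba'
  15: (12,14) 3 'bab'
  16: (14,17) 3 'bab'
  17: (17,16) 1 'b'
  18: (16,19) 1 'b'
  19: (19,20) 0 ''
  20: (20,2) 1 'c'

[0, 5, 4, 3, 2, 4, 2, 1, 3, 4, 2, 2, 1, 0, 2, 3, 3, 1, 1, 0, 1]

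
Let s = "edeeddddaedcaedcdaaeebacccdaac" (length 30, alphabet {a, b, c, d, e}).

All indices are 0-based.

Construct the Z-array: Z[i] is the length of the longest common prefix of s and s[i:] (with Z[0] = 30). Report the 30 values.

[30, 0, 1, 2, 0, 0, 0, 0, 0, 2, 0, 0, 0, 2, 0, 0, 0, 0, 0, 1, 1, 0, 0, 0, 0, 0, 0, 0, 0, 0]

Z[0]=30
i=1: i≥r, start 0; Z[1]=0
i=2: i≥r, start 0; Z[2]=1 grow→box=[2,3)
i=3: i≥r, start 0; Z[3]=2 grow→box=[3,5)
i=4: min(r-i=1, Z[1]=0)=0; Z[4]=0
i=5: i≥r, start 0; Z[5]=0
i=6: i≥r, start 0; Z[6]=0
i=7: i≥r, start 0; Z[7]=0
i=8: i≥r, start 0; Z[8]=0
i=9: i≥r, start 0; Z[9]=2 grow→box=[9,11)
i=10: min(r-i=1, Z[1]=0)=0; Z[10]=0
i=11: i≥r, start 0; Z[11]=0
i=12: i≥r, start 0; Z[12]=0
i=13: i≥r, start 0; Z[13]=2 grow→box=[13,15)
i=14: min(r-i=1, Z[1]=0)=0; Z[14]=0
i=15: i≥r, start 0; Z[15]=0
i=16: i≥r, start 0; Z[16]=0
i=17: i≥r, start 0; Z[17]=0
i=18: i≥r, start 0; Z[18]=0
i=19: i≥r, start 0; Z[19]=1 grow→box=[19,20)
i=20: i≥r, start 0; Z[20]=1 grow→box=[20,21)
i=21: i≥r, start 0; Z[21]=0
i=22: i≥r, start 0; Z[22]=0
i=23: i≥r, start 0; Z[23]=0
i=24: i≥r, start 0; Z[24]=0
i=25: i≥r, start 0; Z[25]=0
i=26: i≥r, start 0; Z[26]=0
i=27: i≥r, start 0; Z[27]=0
i=28: i≥r, start 0; Z[28]=0
i=29: i≥r, start 0; Z[29]=0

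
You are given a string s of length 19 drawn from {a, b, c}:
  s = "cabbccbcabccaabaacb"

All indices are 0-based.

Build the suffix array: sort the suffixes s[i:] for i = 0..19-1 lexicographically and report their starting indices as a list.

[12, 15, 13, 1, 8, 16, 18, 14, 2, 6, 9, 3, 11, 0, 7, 17, 5, 10, 4]

rank | idx | suffix
   0 |  12 | aabaacb
   1 |  15 | aacb
   2 |  13 | abaacb
   3 |   1 | abbccbcabccaabaacb
   4 |   8 | abccaabaacb
   5 |  16 | acb
   6 |  18 | b
   7 |  14 | baacb
   8 |   2 | bbccbcabccaabaacb
   9 |   6 | bcabccaabaacb
  10 |   9 | bccaabaacb
  11 |   3 | bccbcabccaabaacb
  12 |  11 | caabaacb
  13 |   0 | cabbccbcabccaabaacb
  14 |   7 | cabccaabaacb
  15 |  17 | cb
  16 |   5 | cbcabccaabaacb
  17 |  10 | ccaabaacb
  18 |   4 | ccbcabccaabaacb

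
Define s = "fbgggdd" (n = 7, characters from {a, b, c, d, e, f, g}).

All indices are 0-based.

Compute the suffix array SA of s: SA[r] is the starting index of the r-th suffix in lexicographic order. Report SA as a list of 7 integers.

sorted suffixes:
  #0 SA[0]=1  'bgggdd'
  #1 SA[1]=6  'd'
  #2 SA[2]=5  'dd'
  #3 SA[3]=0  'fbgggdd'
  #4 SA[4]=4  'gdd'
  #5 SA[5]=3  'ggdd'
  #6 SA[6]=2  'gggdd'

[1, 6, 5, 0, 4, 3, 2]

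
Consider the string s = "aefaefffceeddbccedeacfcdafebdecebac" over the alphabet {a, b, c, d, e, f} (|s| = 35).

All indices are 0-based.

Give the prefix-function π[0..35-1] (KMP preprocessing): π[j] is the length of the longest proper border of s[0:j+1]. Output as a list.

π[0] = 0
j=1 s[j]='e': π[1]=0 (border '')
j=2 s[j]='f': π[2]=0 (border '')
j=3 s[j]='a': π[3]=1 (border 'a')
j=4 s[j]='e': π[4]=2 (border 'ae')
j=5 s[j]='f': π[5]=3 (border 'aef')
j=6 s[j]='f': k: 3→0; π[6]=0 (border '')
j=7 s[j]='f': π[7]=0 (border '')
j=8 s[j]='c': π[8]=0 (border '')
j=9 s[j]='e': π[9]=0 (border '')
j=10 s[j]='e': π[10]=0 (border '')
j=11 s[j]='d': π[11]=0 (border '')
j=12 s[j]='d': π[12]=0 (border '')
j=13 s[j]='b': π[13]=0 (border '')
j=14 s[j]='c': π[14]=0 (border '')
j=15 s[j]='c': π[15]=0 (border '')
j=16 s[j]='e': π[16]=0 (border '')
j=17 s[j]='d': π[17]=0 (border '')
j=18 s[j]='e': π[18]=0 (border '')
j=19 s[j]='a': π[19]=1 (border 'a')
j=20 s[j]='c': k: 1→0; π[20]=0 (border '')
j=21 s[j]='f': π[21]=0 (border '')
j=22 s[j]='c': π[22]=0 (border '')
j=23 s[j]='d': π[23]=0 (border '')
j=24 s[j]='a': π[24]=1 (border 'a')
j=25 s[j]='f': k: 1→0; π[25]=0 (border '')
j=26 s[j]='e': π[26]=0 (border '')
j=27 s[j]='b': π[27]=0 (border '')
j=28 s[j]='d': π[28]=0 (border '')
j=29 s[j]='e': π[29]=0 (border '')
j=30 s[j]='c': π[30]=0 (border '')
j=31 s[j]='e': π[31]=0 (border '')
j=32 s[j]='b': π[32]=0 (border '')
j=33 s[j]='a': π[33]=1 (border 'a')
j=34 s[j]='c': k: 1→0; π[34]=0 (border '')

[0, 0, 0, 1, 2, 3, 0, 0, 0, 0, 0, 0, 0, 0, 0, 0, 0, 0, 0, 1, 0, 0, 0, 0, 1, 0, 0, 0, 0, 0, 0, 0, 0, 1, 0]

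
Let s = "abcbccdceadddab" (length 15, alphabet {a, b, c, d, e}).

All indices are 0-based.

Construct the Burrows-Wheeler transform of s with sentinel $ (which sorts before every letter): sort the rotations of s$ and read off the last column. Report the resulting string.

bd$eaacbbcddcdac

rank  rotation          last
    0  $abcbccdceadddab  b
    1  ab$abcbccdceaddd  d
    2  abcbccdceadddab$  $
    3  adddab$abcbccdce  e
    4  b$abcbccdceaddda  a
    5  bcbccdceadddab$a  a
    6  bccdceadddab$abc  c
    7  cbccdceadddab$ab  b
    8  ccdceadddab$abcb  b
    9  cdceadddab$abcbc  c
   10  ceadddab$abcbccd  d
   11  dab$abcbccdceadd  d
   12  dceadddab$abcbcc  c
   13  ddab$abcbccdcead  d
   14  dddab$abcbccdcea  a
   15  eadddab$abcbccdc  c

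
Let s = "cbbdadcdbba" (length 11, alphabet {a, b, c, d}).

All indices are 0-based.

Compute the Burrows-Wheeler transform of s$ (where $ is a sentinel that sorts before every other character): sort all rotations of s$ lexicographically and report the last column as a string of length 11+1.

abdbdcb$dbca

rank  rotation      last
    0  $cbbdadcdbba  a
    1  a$cbbdadcdbb  b
    2  adcdbba$cbbd  d
    3  ba$cbbdadcdb  b
    4  bba$cbbdadcd  d
    5  bbdadcdbba$c  c
    6  bdadcdbba$cb  b
    7  cbbdadcdbba$  $
    8  cdbba$cbbdad  d
    9  dadcdbba$cbb  b
   10  dbba$cbbdadc  c
   11  dcdbba$cbbda  a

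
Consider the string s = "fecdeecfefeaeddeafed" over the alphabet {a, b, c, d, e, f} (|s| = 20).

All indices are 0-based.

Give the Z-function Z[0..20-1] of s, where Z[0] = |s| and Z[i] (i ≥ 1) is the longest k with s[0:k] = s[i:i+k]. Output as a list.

Z[0]=20
i=1: i≥r, start 0; Z[1]=0
i=2: i≥r, start 0; Z[2]=0
i=3: i≥r, start 0; Z[3]=0
i=4: i≥r, start 0; Z[4]=0
i=5: i≥r, start 0; Z[5]=0
i=6: i≥r, start 0; Z[6]=0
i=7: i≥r, start 0; Z[7]=2 scan→box=[7,9)
i=8: min(r-i=1, Z[1]=0)=0; Z[8]=0
i=9: i≥r, start 0; Z[9]=2 scan→box=[9,11)
i=10: min(r-i=1, Z[1]=0)=0; Z[10]=0
i=11: i≥r, start 0; Z[11]=0
i=12: i≥r, start 0; Z[12]=0
i=13: i≥r, start 0; Z[13]=0
i=14: i≥r, start 0; Z[14]=0
i=15: i≥r, start 0; Z[15]=0
i=16: i≥r, start 0; Z[16]=0
i=17: i≥r, start 0; Z[17]=2 scan→box=[17,19)
i=18: min(r-i=1, Z[1]=0)=0; Z[18]=0
i=19: i≥r, start 0; Z[19]=0

[20, 0, 0, 0, 0, 0, 0, 2, 0, 2, 0, 0, 0, 0, 0, 0, 0, 2, 0, 0]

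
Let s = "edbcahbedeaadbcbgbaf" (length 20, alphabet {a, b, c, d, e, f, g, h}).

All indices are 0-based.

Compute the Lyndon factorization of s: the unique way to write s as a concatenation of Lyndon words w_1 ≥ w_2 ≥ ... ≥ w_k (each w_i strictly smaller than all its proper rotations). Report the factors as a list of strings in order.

["e", "d", "bc", "ahbede", "aadbcbgbaf"]

emit factor 1: 'e' (i=0, period=1)
emit factor 2: 'd' (i=1, period=1)
emit factor 3: 'bc' (i=2, period=2)
emit factor 4: 'ahbede' (i=4, period=6)
emit factor 5: 'aadbcbgbaf' (i=10, period=10)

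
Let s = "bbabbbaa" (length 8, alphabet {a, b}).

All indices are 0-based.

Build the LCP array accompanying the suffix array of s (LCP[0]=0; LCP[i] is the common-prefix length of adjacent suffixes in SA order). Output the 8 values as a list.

[0, 1, 1, 0, 2, 1, 3, 2]

sorted suffixes:
  #0 SA[0]=7  'a'
  #1 SA[1]=6  'aa'
  #2 SA[2]=2  'abbbaa'
  #3 SA[3]=5  'baa'
  #4 SA[4]=1  'babbbaa'
  #5 SA[5]=4  'bbaa'
  #6 SA[6]=0  'bbabbbaa'
  #7 SA[7]=3  'bbbaa'

SA = [7, 6, 2, 5, 1, 4, 0, 3]
rank  pair      lcp
   1  s[7:],s[6:]  1  'a'
   2  s[6:],s[2:]  1  'a'
   3  s[2:],s[5:]  0  ''
   4  s[5:],s[1:]  2  'ba'
   5  s[1:],s[4:]  1  'b'
   6  s[4:],s[0:]  3  'bba'
   7  s[0:],s[3:]  2  'bb'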